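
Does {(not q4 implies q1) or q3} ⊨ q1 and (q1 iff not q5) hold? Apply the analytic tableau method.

Initial set: {T ((not q4 implies q1) or q3); F (q1 and (q1 iff not q5))}.
T ((not q4 implies q1) or q3): β-rule — branch into T (not q4 implies q1)  //  T q3.
  branch 1 (add T (not q4 implies q1)):
    F (q1 and (q1 iff not q5)): β-rule — branch into F q1  //  F (q1 iff not q5).
      branch 1.1 (add F q1):
        T (not q4 implies q1): β-rule — branch into F not q4  //  T q1.
          branch 1.1.1 (add F not q4):
            ○ open, literals {q1=0, q4=1}.
          branch 1.1.2 (add T q1):
            × closes — contains both q1 and not q1.
      branch 1.2 (add F (q1 iff not q5)):
        T (not q4 implies q1): β-rule — branch into F not q4  //  T q1.
          branch 1.2.1 (add F not q4):
            F (q1 iff not q5): β-rule — branch into T q1, F not q5  //  F q1, T not q5.
              branch 1.2.1.1 (add T q1, F not q5):
                ○ open, literals {q1=1, q4=1, q5=1}.
              branch 1.2.1.2 (add F q1, T not q5):
                ○ open, literals {q1=0, q4=1, q5=0}.
          branch 1.2.2 (add T q1):
            F (q1 iff not q5): β-rule — branch into T q1, F not q5  //  F q1, T not q5.
              branch 1.2.2.1 (add T q1, F not q5):
                ○ open, literals {q1=1, q5=1}.
              branch 1.2.2.2 (add F q1, T not q5):
                × closes — contains both q1 and not q1.
  branch 2 (add T q3):
    F (q1 and (q1 iff not q5)): β-rule — branch into F q1  //  F (q1 iff not q5).
      branch 2.1 (add F q1):
        ○ open, literals {q1=0, q3=1}.
      branch 2.2 (add F (q1 iff not q5)):
        F (q1 iff not q5): β-rule — branch into T q1, F not q5  //  F q1, T not q5.
          branch 2.2.1 (add T q1, F not q5):
            ○ open, literals {q1=1, q3=1, q5=1}.
          branch 2.2.2 (add F q1, T not q5):
            ○ open, literals {q1=0, q3=1, q5=0}.
2 branches closed, 7 open.
An open branch gives a countermodel: q1=0, q4=1 (unmentioned atoms arbitrary); the premises hold there but the conclusion fails.

No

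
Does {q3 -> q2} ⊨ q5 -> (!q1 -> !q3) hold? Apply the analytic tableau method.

No

Initial set: {(q3 -> q2); !(q5 -> (!q1 -> !q3))}.
!(q5 -> (!q1 -> !q3)): α-rule — add q5, !(!q1 -> !q3).
!(!q1 -> !q3): α-rule — add !q1, !!q3.
(q3 -> q2): β-rule — branch into !q3  //  q2.
  branch 1 (add !q3):
    × closes — contains both q3 and !q3.
  branch 2 (add q2):
    ○ open, literals {q1=false, q2=true, q3=true, q5=true}.
1 branch closed, 1 open.
An open branch gives a countermodel: q1=false, q2=true, q3=true, q5=true (unmentioned atoms arbitrary); the premises hold there but the conclusion fails.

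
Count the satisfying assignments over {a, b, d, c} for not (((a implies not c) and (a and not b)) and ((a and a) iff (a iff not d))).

Initial set: {not (((a implies not c) and (a and not b)) and ((a and a) iff (a iff not d)))}.
not (((a implies not c) and (a and not b)) and ((a and a) iff (a iff not d))): β-rule — branch into not ((a implies not c) and (a and not b))  //  not ((a and a) iff (a iff not d)).
  branch 1 (add not ((a implies not c) and (a and not b))):
    not ((a implies not c) and (a and not b)): β-rule — branch into not (a implies not c)  //  not (a and not b).
      branch 1.1 (add not (a implies not c)):
        not (a implies not c): α-rule — add a, not not c.
        ○ open, literals {a=1, c=1}.
      branch 1.2 (add not (a and not b)):
        not (a and not b): β-rule — branch into not a  //  not not b.
          branch 1.2.1 (add not a):
            ○ open, literals {a=0}.
          branch 1.2.2 (add not not b):
            ○ open, literals {b=1}.
  branch 2 (add not ((a and a) iff (a iff not d))):
    not ((a and a) iff (a iff not d)): β-rule — branch into (a and a), not (a iff not d)  //  not (a and a), (a iff not d).
      branch 2.1 (add (a and a), not (a iff not d)):
        (a and a): α-rule — add a, a.
        not (a iff not d): β-rule — branch into a, not not d  //  not a, not d.
          branch 2.1.1 (add a, not not d):
            ○ open, literals {a=1, d=1}.
          branch 2.1.2 (add not a, not d):
            × closes — contains both a and not a.
      branch 2.2 (add not (a and a), (a iff not d)):
        not (a and a): β-rule — branch into not a  //  not a.
          branch 2.2.1 (add not a):
            (a iff not d): β-rule — branch into a, not d  //  not a, not not d.
              branch 2.2.1.1 (add a, not d):
                × closes — contains both a and not a.
              branch 2.2.1.2 (add not a, not not d):
                ○ open, literals {a=0, d=1}.
          branch 2.2.2 (add not a):
            (a iff not d): β-rule — branch into a, not d  //  not a, not not d.
              branch 2.2.2.1 (add a, not d):
                × closes — contains both a and not a.
              branch 2.2.2.2 (add not a, not not d):
                ○ open, literals {a=0, d=1}.
3 branches closed, 6 open.
Each open branch fixes some atoms; the unmentioned ones are free. Counting distinct full assignments: branch {a=1, c=1} (b, d) contributes 4 new; branch {a=0} (b, d, c) contributes 8 new; branch {b=1} (a, d, c) contributes 2 new; branch {a=1, d=1} (b, c) contributes 1 new; branch {a=0, d=1} (b, c) contributes 0 new; branch {a=0, d=1} (b, c) contributes 0 new. Total: 15.

15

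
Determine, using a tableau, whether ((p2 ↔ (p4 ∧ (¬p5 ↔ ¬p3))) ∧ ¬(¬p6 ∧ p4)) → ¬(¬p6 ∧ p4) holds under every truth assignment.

Assume the negation and expand:
Initial set: {F (((p2 ↔ (p4 ∧ (¬p5 ↔ ¬p3))) ∧ ¬(¬p6 ∧ p4)) → ¬(¬p6 ∧ p4))}.
F (((p2 ↔ (p4 ∧ (¬p5 ↔ ¬p3))) ∧ ¬(¬p6 ∧ p4)) → ¬(¬p6 ∧ p4)): α-rule — add T ((p2 ↔ (p4 ∧ (¬p5 ↔ ¬p3))) ∧ ¬(¬p6 ∧ p4)), F ¬(¬p6 ∧ p4).
T ((p2 ↔ (p4 ∧ (¬p5 ↔ ¬p3))) ∧ ¬(¬p6 ∧ p4)): α-rule — add T (p2 ↔ (p4 ∧ (¬p5 ↔ ¬p3))), T ¬(¬p6 ∧ p4).
F ¬(¬p6 ∧ p4): α-rule — add T ¬p6, T p4.
T (p2 ↔ (p4 ∧ (¬p5 ↔ ¬p3))): β-rule — branch into T p2, T (p4 ∧ (¬p5 ↔ ¬p3))  //  F p2, F (p4 ∧ (¬p5 ↔ ¬p3)).
  branch 1 (add T p2, T (p4 ∧ (¬p5 ↔ ¬p3))):
    T (p4 ∧ (¬p5 ↔ ¬p3)): α-rule — add T p4, T (¬p5 ↔ ¬p3).
    T ¬(¬p6 ∧ p4): β-rule — branch into F ¬p6  //  F p4.
      branch 1.1 (add F ¬p6):
        × closes — contains both p6 and ¬p6.
      branch 1.2 (add F p4):
        × closes — contains both p4 and ¬p4.
  branch 2 (add F p2, F (p4 ∧ (¬p5 ↔ ¬p3))):
    T ¬(¬p6 ∧ p4): β-rule — branch into F ¬p6  //  F p4.
      branch 2.1 (add F ¬p6):
        × closes — contains both p6 and ¬p6.
      branch 2.2 (add F p4):
        × closes — contains both p4 and ¬p4.
All 4 branches close.
Every branch closed, so the negation is unsatisfiable and the formula is valid.

Valid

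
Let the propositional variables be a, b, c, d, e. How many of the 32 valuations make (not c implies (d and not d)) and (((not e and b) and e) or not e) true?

8

Initial set: {((not c implies (d and not d)) and (((not e and b) and e) or not e))}.
((not c implies (d and not d)) and (((not e and b) and e) or not e)): α-rule — add (not c implies (d and not d)), (((not e and b) and e) or not e).
(not c implies (d and not d)): β-rule — branch into not not c  //  (d and not d).
  branch 1 (add not not c):
    (((not e and b) and e) or not e): β-rule — branch into ((not e and b) and e)  //  not e.
      branch 1.1 (add ((not e and b) and e)):
        ((not e and b) and e): α-rule — add (not e and b), e.
        (not e and b): α-rule — add not e, b.
        × closes — contains both e and not e.
      branch 1.2 (add not e):
        ○ open, literals {c=1, e=0}.
  branch 2 (add (d and not d)):
    (d and not d): α-rule — add d, not d.
    × closes — contains both d and not d.
2 branches closed, 1 open.
Each open branch fixes some atoms; the unmentioned ones are free. Counting distinct full assignments: branch {c=1, e=0} (a, b, d) contributes 8 new. Total: 8.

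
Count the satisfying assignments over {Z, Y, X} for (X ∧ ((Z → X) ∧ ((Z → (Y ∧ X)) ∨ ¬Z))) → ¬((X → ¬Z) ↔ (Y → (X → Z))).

Initial set: {T ((X ∧ ((Z → X) ∧ ((Z → (Y ∧ X)) ∨ ¬Z))) → ¬((X → ¬Z) ↔ (Y → (X → Z))))}.
T ((X ∧ ((Z → X) ∧ ((Z → (Y ∧ X)) ∨ ¬Z))) → ¬((X → ¬Z) ↔ (Y → (X → Z)))): β-rule — branch into F (X ∧ ((Z → X) ∧ ((Z → (Y ∧ X)) ∨ ¬Z)))  //  T ¬((X → ¬Z) ↔ (Y → (X → Z))).
  branch 1 (add F (X ∧ ((Z → X) ∧ ((Z → (Y ∧ X)) ∨ ¬Z)))):
    F (X ∧ ((Z → X) ∧ ((Z → (Y ∧ X)) ∨ ¬Z))): β-rule — branch into F X  //  F ((Z → X) ∧ ((Z → (Y ∧ X)) ∨ ¬Z)).
      branch 1.1 (add F X):
        ○ open, literals {X=0}.
      branch 1.2 (add F ((Z → X) ∧ ((Z → (Y ∧ X)) ∨ ¬Z))):
        F ((Z → X) ∧ ((Z → (Y ∧ X)) ∨ ¬Z)): β-rule — branch into F (Z → X)  //  F ((Z → (Y ∧ X)) ∨ ¬Z).
          branch 1.2.1 (add F (Z → X)):
            F (Z → X): α-rule — add T Z, F X.
            ○ open, literals {X=0, Z=1}.
          branch 1.2.2 (add F ((Z → (Y ∧ X)) ∨ ¬Z)):
            F ((Z → (Y ∧ X)) ∨ ¬Z): α-rule — add F (Z → (Y ∧ X)), F ¬Z.
            F (Z → (Y ∧ X)): α-rule — add T Z, F (Y ∧ X).
            F (Y ∧ X): β-rule — branch into F Y  //  F X.
              branch 1.2.2.1 (add F Y):
                ○ open, literals {Y=0, Z=1}.
              branch 1.2.2.2 (add F X):
                ○ open, literals {X=0, Z=1}.
  branch 2 (add T ¬((X → ¬Z) ↔ (Y → (X → Z)))):
    T ¬((X → ¬Z) ↔ (Y → (X → Z))): β-rule — branch into T (X → ¬Z), F (Y → (X → Z))  //  F (X → ¬Z), T (Y → (X → Z)).
      branch 2.1 (add T (X → ¬Z), F (Y → (X → Z))):
        F (Y → (X → Z)): α-rule — add T Y, F (X → Z).
        F (X → Z): α-rule — add T X, F Z.
        T (X → ¬Z): β-rule — branch into F X  //  T ¬Z.
          branch 2.1.1 (add F X):
            × closes — contains both X and ¬X.
          branch 2.1.2 (add T ¬Z):
            ○ open, literals {X=1, Y=1, Z=0}.
      branch 2.2 (add F (X → ¬Z), T (Y → (X → Z))):
        F (X → ¬Z): α-rule — add T X, F ¬Z.
        T (Y → (X → Z)): β-rule — branch into F Y  //  T (X → Z).
          branch 2.2.1 (add F Y):
            ○ open, literals {X=1, Y=0, Z=1}.
          branch 2.2.2 (add T (X → Z)):
            T (X → Z): β-rule — branch into F X  //  T Z.
              branch 2.2.2.1 (add F X):
                × closes — contains both X and ¬X.
              branch 2.2.2.2 (add T Z):
                ○ open, literals {X=1, Z=1}.
2 branches closed, 7 open.
Each open branch fixes some atoms; the unmentioned ones are free. Counting distinct full assignments: branch {X=0} (Z, Y) contributes 4 new; branch {X=0, Z=1} (Y) contributes 0 new; branch {Y=0, Z=1} (X) contributes 1 new; branch {X=0, Z=1} (Y) contributes 0 new; branch {X=1, Y=1, Z=0} (none free) contributes 1 new; branch {X=1, Y=0, Z=1} (none free) contributes 0 new; branch {X=1, Z=1} (Y) contributes 1 new. Total: 7.

7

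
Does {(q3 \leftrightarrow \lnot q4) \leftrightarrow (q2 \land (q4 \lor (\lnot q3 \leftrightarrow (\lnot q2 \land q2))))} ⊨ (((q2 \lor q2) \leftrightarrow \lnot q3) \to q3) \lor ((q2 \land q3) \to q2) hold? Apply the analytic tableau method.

Initial set: {((q3 \leftrightarrow \lnot q4) \leftrightarrow (q2 \land (q4 \lor (\lnot q3 \leftrightarrow (\lnot q2 \land q2))))); \lnot ((((q2 \lor q2) \leftrightarrow \lnot q3) \to q3) \lor ((q2 \land q3) \to q2))}.
\lnot ((((q2 \lor q2) \leftrightarrow \lnot q3) \to q3) \lor ((q2 \land q3) \to q2)): α-rule — add \lnot (((q2 \lor q2) \leftrightarrow \lnot q3) \to q3), \lnot ((q2 \land q3) \to q2).
\lnot (((q2 \lor q2) \leftrightarrow \lnot q3) \to q3): α-rule — add ((q2 \lor q2) \leftrightarrow \lnot q3), \lnot q3.
\lnot ((q2 \land q3) \to q2): α-rule — add (q2 \land q3), \lnot q2.
(q2 \land q3): α-rule — add q2, q3.
× closes — contains both q2 and \lnot q2.
All 1 branch closes.
Every branch closed, so the premises entail the conclusion.

Yes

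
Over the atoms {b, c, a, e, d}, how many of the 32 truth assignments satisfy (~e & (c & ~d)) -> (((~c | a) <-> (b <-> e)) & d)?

28

Initial set: {T ((~e & (c & ~d)) -> (((~c | a) <-> (b <-> e)) & d))}.
T ((~e & (c & ~d)) -> (((~c | a) <-> (b <-> e)) & d)): β-rule — branch into F (~e & (c & ~d))  //  T (((~c | a) <-> (b <-> e)) & d).
  branch 1 (add F (~e & (c & ~d))):
    F (~e & (c & ~d)): β-rule — branch into F ~e  //  F (c & ~d).
      branch 1.1 (add F ~e):
        ○ open, literals {e=T}.
      branch 1.2 (add F (c & ~d)):
        F (c & ~d): β-rule — branch into F c  //  F ~d.
          branch 1.2.1 (add F c):
            ○ open, literals {c=F}.
          branch 1.2.2 (add F ~d):
            ○ open, literals {d=T}.
  branch 2 (add T (((~c | a) <-> (b <-> e)) & d)):
    T (((~c | a) <-> (b <-> e)) & d): α-rule — add T ((~c | a) <-> (b <-> e)), T d.
    T ((~c | a) <-> (b <-> e)): β-rule — branch into T (~c | a), T (b <-> e)  //  F (~c | a), F (b <-> e).
      branch 2.1 (add T (~c | a), T (b <-> e)):
        T (~c | a): β-rule — branch into T ~c  //  T a.
          branch 2.1.1 (add T ~c):
            T (b <-> e): β-rule — branch into T b, T e  //  F b, F e.
              branch 2.1.1.1 (add T b, T e):
                ○ open, literals {b=T, c=F, d=T, e=T}.
              branch 2.1.1.2 (add F b, F e):
                ○ open, literals {b=F, c=F, d=T, e=F}.
          branch 2.1.2 (add T a):
            T (b <-> e): β-rule — branch into T b, T e  //  F b, F e.
              branch 2.1.2.1 (add T b, T e):
                ○ open, literals {a=T, b=T, d=T, e=T}.
              branch 2.1.2.2 (add F b, F e):
                ○ open, literals {a=T, b=F, d=T, e=F}.
      branch 2.2 (add F (~c | a), F (b <-> e)):
        F (~c | a): α-rule — add F ~c, F a.
        F (b <-> e): β-rule — branch into T b, F e  //  F b, T e.
          branch 2.2.1 (add T b, F e):
            ○ open, literals {a=F, b=T, c=T, d=T, e=F}.
          branch 2.2.2 (add F b, T e):
            ○ open, literals {a=F, b=F, c=T, d=T, e=T}.
0 branches closed, 9 open.
Each open branch fixes some atoms; the unmentioned ones are free. Counting distinct full assignments: branch {e=T} (b, c, a, d) contributes 16 new; branch {c=F} (b, a, e, d) contributes 8 new; branch {d=T} (b, c, a, e) contributes 4 new; branch {b=T, c=F, d=T, e=T} (a) contributes 0 new; branch {b=F, c=F, d=T, e=F} (a) contributes 0 new; branch {a=T, b=T, d=T, e=T} (c) contributes 0 new; branch {a=T, b=F, d=T, e=F} (c) contributes 0 new; branch {a=F, b=T, c=T, d=T, e=F} (none free) contributes 0 new; branch {a=F, b=F, c=T, d=T, e=T} (none free) contributes 0 new. Total: 28.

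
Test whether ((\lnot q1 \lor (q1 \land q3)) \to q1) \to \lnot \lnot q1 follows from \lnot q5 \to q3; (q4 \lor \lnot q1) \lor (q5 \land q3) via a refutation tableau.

Yes

Initial set: {(\lnot q5 \to q3); ((q4 \lor \lnot q1) \lor (q5 \land q3)); \lnot (((\lnot q1 \lor (q1 \land q3)) \to q1) \to \lnot \lnot q1)}.
\lnot (((\lnot q1 \lor (q1 \land q3)) \to q1) \to \lnot \lnot q1): α-rule — add ((\lnot q1 \lor (q1 \land q3)) \to q1), \lnot \lnot \lnot q1.
\lnot \lnot \lnot q1: drop double negation, giving \lnot q1.
(\lnot q5 \to q3): β-rule — branch into \lnot \lnot q5  //  q3.
  branch 1 (add \lnot \lnot q5):
    ((q4 \lor \lnot q1) \lor (q5 \land q3)): β-rule — branch into (q4 \lor \lnot q1)  //  (q5 \land q3).
      branch 1.1 (add (q4 \lor \lnot q1)):
        ((\lnot q1 \lor (q1 \land q3)) \to q1): β-rule — branch into \lnot (\lnot q1 \lor (q1 \land q3))  //  q1.
          branch 1.1.1 (add \lnot (\lnot q1 \lor (q1 \land q3))):
            \lnot (\lnot q1 \lor (q1 \land q3)): α-rule — add \lnot \lnot q1, \lnot (q1 \land q3).
            × closes — contains both q1 and \lnot q1.
          branch 1.1.2 (add q1):
            × closes — contains both q1 and \lnot q1.
      branch 1.2 (add (q5 \land q3)):
        (q5 \land q3): α-rule — add q5, q3.
        ((\lnot q1 \lor (q1 \land q3)) \to q1): β-rule — branch into \lnot (\lnot q1 \lor (q1 \land q3))  //  q1.
          branch 1.2.1 (add \lnot (\lnot q1 \lor (q1 \land q3))):
            \lnot (\lnot q1 \lor (q1 \land q3)): α-rule — add \lnot \lnot q1, \lnot (q1 \land q3).
            × closes — contains both q1 and \lnot q1.
          branch 1.2.2 (add q1):
            × closes — contains both q1 and \lnot q1.
  branch 2 (add q3):
    ((q4 \lor \lnot q1) \lor (q5 \land q3)): β-rule — branch into (q4 \lor \lnot q1)  //  (q5 \land q3).
      branch 2.1 (add (q4 \lor \lnot q1)):
        ((\lnot q1 \lor (q1 \land q3)) \to q1): β-rule — branch into \lnot (\lnot q1 \lor (q1 \land q3))  //  q1.
          branch 2.1.1 (add \lnot (\lnot q1 \lor (q1 \land q3))):
            \lnot (\lnot q1 \lor (q1 \land q3)): α-rule — add \lnot \lnot q1, \lnot (q1 \land q3).
            × closes — contains both q1 and \lnot q1.
          branch 2.1.2 (add q1):
            × closes — contains both q1 and \lnot q1.
      branch 2.2 (add (q5 \land q3)):
        (q5 \land q3): α-rule — add q5, q3.
        ((\lnot q1 \lor (q1 \land q3)) \to q1): β-rule — branch into \lnot (\lnot q1 \lor (q1 \land q3))  //  q1.
          branch 2.2.1 (add \lnot (\lnot q1 \lor (q1 \land q3))):
            \lnot (\lnot q1 \lor (q1 \land q3)): α-rule — add \lnot \lnot q1, \lnot (q1 \land q3).
            × closes — contains both q1 and \lnot q1.
          branch 2.2.2 (add q1):
            × closes — contains both q1 and \lnot q1.
All 8 branches close.
Every branch closed, so the premises entail the conclusion.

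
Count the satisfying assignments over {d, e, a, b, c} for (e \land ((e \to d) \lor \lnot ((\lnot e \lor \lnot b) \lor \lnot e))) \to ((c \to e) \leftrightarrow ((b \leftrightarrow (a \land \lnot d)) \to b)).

28

Initial set: {((e \land ((e \to d) \lor \lnot ((\lnot e \lor \lnot b) \lor \lnot e))) \to ((c \to e) \leftrightarrow ((b \leftrightarrow (a \land \lnot d)) \to b)))}.
((e \land ((e \to d) \lor \lnot ((\lnot e \lor \lnot b) \lor \lnot e))) \to ((c \to e) \leftrightarrow ((b \leftrightarrow (a \land \lnot d)) \to b))): β-rule — branch into \lnot (e \land ((e \to d) \lor \lnot ((\lnot e \lor \lnot b) \lor \lnot e)))  //  ((c \to e) \leftrightarrow ((b \leftrightarrow (a \land \lnot d)) \to b)).
  branch 1 (add \lnot (e \land ((e \to d) \lor \lnot ((\lnot e \lor \lnot b) \lor \lnot e)))):
    \lnot (e \land ((e \to d) \lor \lnot ((\lnot e \lor \lnot b) \lor \lnot e))): β-rule — branch into \lnot e  //  \lnot ((e \to d) \lor \lnot ((\lnot e \lor \lnot b) \lor \lnot e)).
      branch 1.1 (add \lnot e):
        ○ open, literals {e=false}.
      branch 1.2 (add \lnot ((e \to d) \lor \lnot ((\lnot e \lor \lnot b) \lor \lnot e))):
        \lnot ((e \to d) \lor \lnot ((\lnot e \lor \lnot b) \lor \lnot e)): α-rule — add \lnot (e \to d), \lnot \lnot ((\lnot e \lor \lnot b) \lor \lnot e).
        \lnot (e \to d): α-rule — add e, \lnot d.
        \lnot \lnot ((\lnot e \lor \lnot b) \lor \lnot e): β-rule — branch into (\lnot e \lor \lnot b)  //  \lnot e.
          branch 1.2.1 (add (\lnot e \lor \lnot b)):
            (\lnot e \lor \lnot b): β-rule — branch into \lnot e  //  \lnot b.
              branch 1.2.1.1 (add \lnot e):
                × closes — contains both e and \lnot e.
              branch 1.2.1.2 (add \lnot b):
                ○ open, literals {b=false, d=false, e=true}.
          branch 1.2.2 (add \lnot e):
            × closes — contains both e and \lnot e.
  branch 2 (add ((c \to e) \leftrightarrow ((b \leftrightarrow (a \land \lnot d)) \to b))):
    ((c \to e) \leftrightarrow ((b \leftrightarrow (a \land \lnot d)) \to b)): β-rule — branch into (c \to e), ((b \leftrightarrow (a \land \lnot d)) \to b)  //  \lnot (c \to e), \lnot ((b \leftrightarrow (a \land \lnot d)) \to b).
      branch 2.1 (add (c \to e), ((b \leftrightarrow (a \land \lnot d)) \to b)):
        (c \to e): β-rule — branch into \lnot c  //  e.
          branch 2.1.1 (add \lnot c):
            ((b \leftrightarrow (a \land \lnot d)) \to b): β-rule — branch into \lnot (b \leftrightarrow (a \land \lnot d))  //  b.
              branch 2.1.1.1 (add \lnot (b \leftrightarrow (a \land \lnot d))):
                \lnot (b \leftrightarrow (a \land \lnot d)): β-rule — branch into b, \lnot (a \land \lnot d)  //  \lnot b, (a \land \lnot d).
                  branch 2.1.1.1.1 (add b, \lnot (a \land \lnot d)):
                    \lnot (a \land \lnot d): β-rule — branch into \lnot a  //  \lnot \lnot d.
                      branch 2.1.1.1.1.1 (add \lnot a):
                        ○ open, literals {a=false, b=true, c=false}.
                      branch 2.1.1.1.1.2 (add \lnot \lnot d):
                        ○ open, literals {b=true, c=false, d=true}.
                  branch 2.1.1.1.2 (add \lnot b, (a \land \lnot d)):
                    (a \land \lnot d): α-rule — add a, \lnot d.
                    ○ open, literals {a=true, b=false, c=false, d=false}.
              branch 2.1.1.2 (add b):
                ○ open, literals {b=true, c=false}.
          branch 2.1.2 (add e):
            ((b \leftrightarrow (a \land \lnot d)) \to b): β-rule — branch into \lnot (b \leftrightarrow (a \land \lnot d))  //  b.
              branch 2.1.2.1 (add \lnot (b \leftrightarrow (a \land \lnot d))):
                \lnot (b \leftrightarrow (a \land \lnot d)): β-rule — branch into b, \lnot (a \land \lnot d)  //  \lnot b, (a \land \lnot d).
                  branch 2.1.2.1.1 (add b, \lnot (a \land \lnot d)):
                    \lnot (a \land \lnot d): β-rule — branch into \lnot a  //  \lnot \lnot d.
                      branch 2.1.2.1.1.1 (add \lnot a):
                        ○ open, literals {a=false, b=true, e=true}.
                      branch 2.1.2.1.1.2 (add \lnot \lnot d):
                        ○ open, literals {b=true, d=true, e=true}.
                  branch 2.1.2.1.2 (add \lnot b, (a \land \lnot d)):
                    (a \land \lnot d): α-rule — add a, \lnot d.
                    ○ open, literals {a=true, b=false, d=false, e=true}.
              branch 2.1.2.2 (add b):
                ○ open, literals {b=true, e=true}.
      branch 2.2 (add \lnot (c \to e), \lnot ((b \leftrightarrow (a \land \lnot d)) \to b)):
        \lnot (c \to e): α-rule — add c, \lnot e.
        \lnot ((b \leftrightarrow (a \land \lnot d)) \to b): α-rule — add (b \leftrightarrow (a \land \lnot d)), \lnot b.
        (b \leftrightarrow (a \land \lnot d)): β-rule — branch into b, (a \land \lnot d)  //  \lnot b, \lnot (a \land \lnot d).
          branch 2.2.1 (add b, (a \land \lnot d)):
            × closes — contains both b and \lnot b.
          branch 2.2.2 (add \lnot b, \lnot (a \land \lnot d)):
            \lnot (a \land \lnot d): β-rule — branch into \lnot a  //  \lnot \lnot d.
              branch 2.2.2.1 (add \lnot a):
                ○ open, literals {a=false, b=false, c=true, e=false}.
              branch 2.2.2.2 (add \lnot \lnot d):
                ○ open, literals {b=false, c=true, d=true, e=false}.
3 branches closed, 12 open.
Each open branch fixes some atoms; the unmentioned ones are free. Counting distinct full assignments: branch {e=false} (d, a, b, c) contributes 16 new; branch {b=false, d=false, e=true} (a, c) contributes 4 new; branch {a=false, b=true, c=false} (d, e) contributes 2 new; branch {b=true, c=false, d=true} (e, a) contributes 1 new; branch {a=true, b=false, c=false, d=false} (e) contributes 0 new; branch {b=true, c=false} (d, e, a) contributes 1 new; branch {a=false, b=true, e=true} (d, c) contributes 2 new; branch {b=true, d=true, e=true} (a, c) contributes 1 new; branch {a=true, b=false, d=false, e=true} (c) contributes 0 new; branch {b=true, e=true} (d, a, c) contributes 1 new; branch {a=false, b=false, c=true, e=false} (d) contributes 0 new; branch {b=false, c=true, d=true, e=false} (a) contributes 0 new. Total: 28.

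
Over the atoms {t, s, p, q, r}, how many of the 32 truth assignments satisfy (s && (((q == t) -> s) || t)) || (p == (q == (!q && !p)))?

28

Initial set: {T ((s && (((q == t) -> s) || t)) || (p == (q == (!q && !p))))}.
T ((s && (((q == t) -> s) || t)) || (p == (q == (!q && !p)))): β-rule — branch into T (s && (((q == t) -> s) || t))  //  T (p == (q == (!q && !p))).
  branch 1 (add T (s && (((q == t) -> s) || t))):
    T (s && (((q == t) -> s) || t)): α-rule — add T s, T (((q == t) -> s) || t).
    T (((q == t) -> s) || t): β-rule — branch into T ((q == t) -> s)  //  T t.
      branch 1.1 (add T ((q == t) -> s)):
        T ((q == t) -> s): β-rule — branch into F (q == t)  //  T s.
          branch 1.1.1 (add F (q == t)):
            F (q == t): β-rule — branch into T q, F t  //  F q, T t.
              branch 1.1.1.1 (add T q, F t):
                ○ open, literals {q=true, s=true, t=false}.
              branch 1.1.1.2 (add F q, T t):
                ○ open, literals {q=false, s=true, t=true}.
          branch 1.1.2 (add T s):
            ○ open, literals {s=true}.
      branch 1.2 (add T t):
        ○ open, literals {s=true, t=true}.
  branch 2 (add T (p == (q == (!q && !p)))):
    T (p == (q == (!q && !p))): β-rule — branch into T p, T (q == (!q && !p))  //  F p, F (q == (!q && !p)).
      branch 2.1 (add T p, T (q == (!q && !p))):
        T (q == (!q && !p)): β-rule — branch into T q, T (!q && !p)  //  F q, F (!q && !p).
          branch 2.1.1 (add T q, T (!q && !p)):
            T (!q && !p): α-rule — add T !q, T !p.
            × closes — contains both q and !q.
          branch 2.1.2 (add F q, F (!q && !p)):
            F (!q && !p): β-rule — branch into F !q  //  F !p.
              branch 2.1.2.1 (add F !q):
                × closes — contains both q and !q.
              branch 2.1.2.2 (add F !p):
                ○ open, literals {p=true, q=false}.
      branch 2.2 (add F p, F (q == (!q && !p))):
        F (q == (!q && !p)): β-rule — branch into T q, F (!q && !p)  //  F q, T (!q && !p).
          branch 2.2.1 (add T q, F (!q && !p)):
            F (!q && !p): β-rule — branch into F !q  //  F !p.
              branch 2.2.1.1 (add F !q):
                ○ open, literals {p=false, q=true}.
              branch 2.2.1.2 (add F !p):
                × closes — contains both p and !p.
          branch 2.2.2 (add F q, T (!q && !p)):
            T (!q && !p): α-rule — add T !q, T !p.
            ○ open, literals {p=false, q=false}.
3 branches closed, 7 open.
Each open branch fixes some atoms; the unmentioned ones are free. Counting distinct full assignments: branch {q=true, s=true, t=false} (p, r) contributes 4 new; branch {q=false, s=true, t=true} (p, r) contributes 4 new; branch {s=true} (t, p, q, r) contributes 8 new; branch {s=true, t=true} (p, q, r) contributes 0 new; branch {p=true, q=false} (t, s, r) contributes 4 new; branch {p=false, q=true} (t, s, r) contributes 4 new; branch {p=false, q=false} (t, s, r) contributes 4 new. Total: 28.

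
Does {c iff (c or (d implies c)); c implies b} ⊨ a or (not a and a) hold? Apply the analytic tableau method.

Initial set: {(c iff (c or (d implies c))); (c implies b); not (a or (not a and a))}.
not (a or (not a and a)): α-rule — add not a, not (not a and a).
(c iff (c or (d implies c))): β-rule — branch into c, (c or (d implies c))  //  not c, not (c or (d implies c)).
  branch 1 (add c, (c or (d implies c))):
    (c implies b): β-rule — branch into not c  //  b.
      branch 1.1 (add not c):
        × closes — contains both c and not c.
      branch 1.2 (add b):
        not (not a and a): β-rule — branch into not not a  //  not a.
          branch 1.2.1 (add not not a):
            × closes — contains both a and not a.
          branch 1.2.2 (add not a):
            (c or (d implies c)): β-rule — branch into c  //  (d implies c).
              branch 1.2.2.1 (add c):
                ○ open, literals {a=F, b=T, c=T}.
              branch 1.2.2.2 (add (d implies c)):
                (d implies c): β-rule — branch into not d  //  c.
                  branch 1.2.2.2.1 (add not d):
                    ○ open, literals {a=F, b=T, c=T, d=F}.
                  branch 1.2.2.2.2 (add c):
                    ○ open, literals {a=F, b=T, c=T}.
  branch 2 (add not c, not (c or (d implies c))):
    not (c or (d implies c)): α-rule — add not c, not (d implies c).
    not (d implies c): α-rule — add d, not c.
    (c implies b): β-rule — branch into not c  //  b.
      branch 2.1 (add not c):
        not (not a and a): β-rule — branch into not not a  //  not a.
          branch 2.1.1 (add not not a):
            × closes — contains both a and not a.
          branch 2.1.2 (add not a):
            ○ open, literals {a=F, c=F, d=T}.
      branch 2.2 (add b):
        not (not a and a): β-rule — branch into not not a  //  not a.
          branch 2.2.1 (add not not a):
            × closes — contains both a and not a.
          branch 2.2.2 (add not a):
            ○ open, literals {a=F, b=T, c=F, d=T}.
4 branches closed, 5 open.
An open branch gives a countermodel: a=F, b=T, c=T (unmentioned atoms arbitrary); the premises hold there but the conclusion fails.

No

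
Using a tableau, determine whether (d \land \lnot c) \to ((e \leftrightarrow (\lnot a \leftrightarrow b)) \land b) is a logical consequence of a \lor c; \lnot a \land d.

Yes

Initial set: {(a \lor c); (\lnot a \land d); \lnot ((d \land \lnot c) \to ((e \leftrightarrow (\lnot a \leftrightarrow b)) \land b))}.
(\lnot a \land d): α-rule — add \lnot a, d.
\lnot ((d \land \lnot c) \to ((e \leftrightarrow (\lnot a \leftrightarrow b)) \land b)): α-rule — add (d \land \lnot c), \lnot ((e \leftrightarrow (\lnot a \leftrightarrow b)) \land b).
(d \land \lnot c): α-rule — add d, \lnot c.
(a \lor c): β-rule — branch into a  //  c.
  branch 1 (add a):
    × closes — contains both a and \lnot a.
  branch 2 (add c):
    × closes — contains both c and \lnot c.
All 2 branches close.
Every branch closed, so the premises entail the conclusion.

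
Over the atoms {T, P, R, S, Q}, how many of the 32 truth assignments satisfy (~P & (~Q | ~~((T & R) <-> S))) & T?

6

Initial set: {((~P & (~Q | ~~((T & R) <-> S))) & T)}.
((~P & (~Q | ~~((T & R) <-> S))) & T): α-rule — add (~P & (~Q | ~~((T & R) <-> S))), T.
(~P & (~Q | ~~((T & R) <-> S))): α-rule — add ~P, (~Q | ~~((T & R) <-> S)).
(~Q | ~~((T & R) <-> S)): β-rule — branch into ~Q  //  ~~((T & R) <-> S).
  branch 1 (add ~Q):
    ○ open, literals {P=F, Q=F, T=T}.
  branch 2 (add ~~((T & R) <-> S)):
    ~~((T & R) <-> S): drop double negation, giving ((T & R) <-> S).
    ((T & R) <-> S): β-rule — branch into (T & R), S  //  ~(T & R), ~S.
      branch 2.1 (add (T & R), S):
        (T & R): α-rule — add T, R.
        ○ open, literals {P=F, R=T, S=T, T=T}.
      branch 2.2 (add ~(T & R), ~S):
        ~(T & R): β-rule — branch into ~T  //  ~R.
          branch 2.2.1 (add ~T):
            × closes — contains both T and ~T.
          branch 2.2.2 (add ~R):
            ○ open, literals {P=F, R=F, S=F, T=T}.
1 branch closed, 3 open.
Each open branch fixes some atoms; the unmentioned ones are free. Counting distinct full assignments: branch {P=F, Q=F, T=T} (R, S) contributes 4 new; branch {P=F, R=T, S=T, T=T} (Q) contributes 1 new; branch {P=F, R=F, S=F, T=T} (Q) contributes 1 new. Total: 6.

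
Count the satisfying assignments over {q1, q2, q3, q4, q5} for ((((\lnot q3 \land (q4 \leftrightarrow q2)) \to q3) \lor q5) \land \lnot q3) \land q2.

6

Initial set: {(((((\lnot q3 \land (q4 \leftrightarrow q2)) \to q3) \lor q5) \land \lnot q3) \land q2)}.
(((((\lnot q3 \land (q4 \leftrightarrow q2)) \to q3) \lor q5) \land \lnot q3) \land q2): α-rule — add ((((\lnot q3 \land (q4 \leftrightarrow q2)) \to q3) \lor q5) \land \lnot q3), q2.
((((\lnot q3 \land (q4 \leftrightarrow q2)) \to q3) \lor q5) \land \lnot q3): α-rule — add (((\lnot q3 \land (q4 \leftrightarrow q2)) \to q3) \lor q5), \lnot q3.
(((\lnot q3 \land (q4 \leftrightarrow q2)) \to q3) \lor q5): β-rule — branch into ((\lnot q3 \land (q4 \leftrightarrow q2)) \to q3)  //  q5.
  branch 1 (add ((\lnot q3 \land (q4 \leftrightarrow q2)) \to q3)):
    ((\lnot q3 \land (q4 \leftrightarrow q2)) \to q3): β-rule — branch into \lnot (\lnot q3 \land (q4 \leftrightarrow q2))  //  q3.
      branch 1.1 (add \lnot (\lnot q3 \land (q4 \leftrightarrow q2))):
        \lnot (\lnot q3 \land (q4 \leftrightarrow q2)): β-rule — branch into \lnot \lnot q3  //  \lnot (q4 \leftrightarrow q2).
          branch 1.1.1 (add \lnot \lnot q3):
            × closes — contains both q3 and \lnot q3.
          branch 1.1.2 (add \lnot (q4 \leftrightarrow q2)):
            \lnot (q4 \leftrightarrow q2): β-rule — branch into q4, \lnot q2  //  \lnot q4, q2.
              branch 1.1.2.1 (add q4, \lnot q2):
                × closes — contains both q2 and \lnot q2.
              branch 1.1.2.2 (add \lnot q4, q2):
                ○ open, literals {q2=1, q3=0, q4=0}.
      branch 1.2 (add q3):
        × closes — contains both q3 and \lnot q3.
  branch 2 (add q5):
    ○ open, literals {q2=1, q3=0, q5=1}.
3 branches closed, 2 open.
Each open branch fixes some atoms; the unmentioned ones are free. Counting distinct full assignments: branch {q2=1, q3=0, q4=0} (q1, q5) contributes 4 new; branch {q2=1, q3=0, q5=1} (q1, q4) contributes 2 new. Total: 6.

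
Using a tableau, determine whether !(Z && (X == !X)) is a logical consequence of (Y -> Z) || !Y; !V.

Initial set: {((Y -> Z) || !Y); !V; !!(Z && (X == !X))}.
!!(Z && (X == !X)): α-rule — add Z, (X == !X).
((Y -> Z) || !Y): β-rule — branch into (Y -> Z)  //  !Y.
  branch 1 (add (Y -> Z)):
    (X == !X): β-rule — branch into X, !X  //  !X, !!X.
      branch 1.1 (add X, !X):
        × closes — contains both X and !X.
      branch 1.2 (add !X, !!X):
        × closes — contains both X and !X.
  branch 2 (add !Y):
    (X == !X): β-rule — branch into X, !X  //  !X, !!X.
      branch 2.1 (add X, !X):
        × closes — contains both X and !X.
      branch 2.2 (add !X, !!X):
        × closes — contains both X and !X.
All 4 branches close.
Every branch closed, so the premises entail the conclusion.

Yes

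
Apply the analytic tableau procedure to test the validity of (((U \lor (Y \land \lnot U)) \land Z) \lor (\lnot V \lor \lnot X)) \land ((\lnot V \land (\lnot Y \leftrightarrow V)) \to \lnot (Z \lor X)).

Not valid

Assume the negation and expand:
Initial set: {\lnot ((((U \lor (Y \land \lnot U)) \land Z) \lor (\lnot V \lor \lnot X)) \land ((\lnot V \land (\lnot Y \leftrightarrow V)) \to \lnot (Z \lor X)))}.
\lnot ((((U \lor (Y \land \lnot U)) \land Z) \lor (\lnot V \lor \lnot X)) \land ((\lnot V \land (\lnot Y \leftrightarrow V)) \to \lnot (Z \lor X))): β-rule — branch into \lnot (((U \lor (Y \land \lnot U)) \land Z) \lor (\lnot V \lor \lnot X))  //  \lnot ((\lnot V \land (\lnot Y \leftrightarrow V)) \to \lnot (Z \lor X)).
  branch 1 (add \lnot (((U \lor (Y \land \lnot U)) \land Z) \lor (\lnot V \lor \lnot X))):
    \lnot (((U \lor (Y \land \lnot U)) \land Z) \lor (\lnot V \lor \lnot X)): α-rule — add \lnot ((U \lor (Y \land \lnot U)) \land Z), \lnot (\lnot V \lor \lnot X).
    \lnot (\lnot V \lor \lnot X): α-rule — add \lnot \lnot V, \lnot \lnot X.
    \lnot ((U \lor (Y \land \lnot U)) \land Z): β-rule — branch into \lnot (U \lor (Y \land \lnot U))  //  \lnot Z.
      branch 1.1 (add \lnot (U \lor (Y \land \lnot U))):
        \lnot (U \lor (Y \land \lnot U)): α-rule — add \lnot U, \lnot (Y \land \lnot U).
        \lnot (Y \land \lnot U): β-rule — branch into \lnot Y  //  \lnot \lnot U.
          branch 1.1.1 (add \lnot Y):
            ○ open, literals {U=false, V=true, X=true, Y=false}.
          branch 1.1.2 (add \lnot \lnot U):
            × closes — contains both U and \lnot U.
      branch 1.2 (add \lnot Z):
        ○ open, literals {V=true, X=true, Z=false}.
  branch 2 (add \lnot ((\lnot V \land (\lnot Y \leftrightarrow V)) \to \lnot (Z \lor X))):
    \lnot ((\lnot V \land (\lnot Y \leftrightarrow V)) \to \lnot (Z \lor X)): α-rule — add (\lnot V \land (\lnot Y \leftrightarrow V)), \lnot \lnot (Z \lor X).
    (\lnot V \land (\lnot Y \leftrightarrow V)): α-rule — add \lnot V, (\lnot Y \leftrightarrow V).
    \lnot \lnot (Z \lor X): β-rule — branch into Z  //  X.
      branch 2.1 (add Z):
        (\lnot Y \leftrightarrow V): β-rule — branch into \lnot Y, V  //  \lnot \lnot Y, \lnot V.
          branch 2.1.1 (add \lnot Y, V):
            × closes — contains both V and \lnot V.
          branch 2.1.2 (add \lnot \lnot Y, \lnot V):
            ○ open, literals {V=false, Y=true, Z=true}.
      branch 2.2 (add X):
        (\lnot Y \leftrightarrow V): β-rule — branch into \lnot Y, V  //  \lnot \lnot Y, \lnot V.
          branch 2.2.1 (add \lnot Y, V):
            × closes — contains both V and \lnot V.
          branch 2.2.2 (add \lnot \lnot Y, \lnot V):
            ○ open, literals {V=false, X=true, Y=true}.
3 branches closed, 4 open.
An open branch gives a countermodel: U=false, V=true, X=true, Y=false (unmentioned atoms arbitrary); under it the original formula is false.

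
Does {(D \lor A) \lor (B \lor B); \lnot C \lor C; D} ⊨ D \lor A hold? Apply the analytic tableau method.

Initial set: {T ((D \lor A) \lor (B \lor B)); T (\lnot C \lor C); T D; F (D \lor A)}.
F (D \lor A): α-rule — add F D, F A.
× closes — contains both D and \lnot D.
All 1 branch closes.
Every branch closed, so the premises entail the conclusion.

Yes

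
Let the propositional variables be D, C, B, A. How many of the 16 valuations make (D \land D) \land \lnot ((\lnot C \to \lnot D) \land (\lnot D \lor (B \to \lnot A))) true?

Initial set: {((D \land D) \land \lnot ((\lnot C \to \lnot D) \land (\lnot D \lor (B \to \lnot A))))}.
((D \land D) \land \lnot ((\lnot C \to \lnot D) \land (\lnot D \lor (B \to \lnot A)))): α-rule — add (D \land D), \lnot ((\lnot C \to \lnot D) \land (\lnot D \lor (B \to \lnot A))).
(D \land D): α-rule — add D, D.
\lnot ((\lnot C \to \lnot D) \land (\lnot D \lor (B \to \lnot A))): β-rule — branch into \lnot (\lnot C \to \lnot D)  //  \lnot (\lnot D \lor (B \to \lnot A)).
  branch 1 (add \lnot (\lnot C \to \lnot D)):
    \lnot (\lnot C \to \lnot D): α-rule — add \lnot C, \lnot \lnot D.
    ○ open, literals {C=false, D=true}.
  branch 2 (add \lnot (\lnot D \lor (B \to \lnot A))):
    \lnot (\lnot D \lor (B \to \lnot A)): α-rule — add \lnot \lnot D, \lnot (B \to \lnot A).
    \lnot (B \to \lnot A): α-rule — add B, \lnot \lnot A.
    ○ open, literals {A=true, B=true, D=true}.
0 branches closed, 2 open.
Each open branch fixes some atoms; the unmentioned ones are free. Counting distinct full assignments: branch {C=false, D=true} (B, A) contributes 4 new; branch {A=true, B=true, D=true} (C) contributes 1 new. Total: 5.

5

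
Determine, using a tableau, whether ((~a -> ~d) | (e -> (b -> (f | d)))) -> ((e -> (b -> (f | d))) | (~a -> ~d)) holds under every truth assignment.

Assume the negation and expand:
Initial set: {F (((~a -> ~d) | (e -> (b -> (f | d)))) -> ((e -> (b -> (f | d))) | (~a -> ~d)))}.
F (((~a -> ~d) | (e -> (b -> (f | d)))) -> ((e -> (b -> (f | d))) | (~a -> ~d))): α-rule — add T ((~a -> ~d) | (e -> (b -> (f | d)))), F ((e -> (b -> (f | d))) | (~a -> ~d)).
F ((e -> (b -> (f | d))) | (~a -> ~d)): α-rule — add F (e -> (b -> (f | d))), F (~a -> ~d).
F (e -> (b -> (f | d))): α-rule — add T e, F (b -> (f | d)).
F (~a -> ~d): α-rule — add T ~a, F ~d.
F (b -> (f | d)): α-rule — add T b, F (f | d).
F (f | d): α-rule — add F f, F d.
× closes — contains both d and ~d.
All 1 branch closes.
Every branch closed, so the negation is unsatisfiable and the formula is valid.

Valid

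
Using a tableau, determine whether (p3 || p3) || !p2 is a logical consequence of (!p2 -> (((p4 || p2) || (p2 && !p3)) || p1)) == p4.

No

Initial set: {((!p2 -> (((p4 || p2) || (p2 && !p3)) || p1)) == p4); !((p3 || p3) || !p2)}.
!((p3 || p3) || !p2): α-rule — add !(p3 || p3), !!p2.
!(p3 || p3): α-rule — add !p3, !p3.
((!p2 -> (((p4 || p2) || (p2 && !p3)) || p1)) == p4): β-rule — branch into (!p2 -> (((p4 || p2) || (p2 && !p3)) || p1)), p4  //  !(!p2 -> (((p4 || p2) || (p2 && !p3)) || p1)), !p4.
  branch 1 (add (!p2 -> (((p4 || p2) || (p2 && !p3)) || p1)), p4):
    (!p2 -> (((p4 || p2) || (p2 && !p3)) || p1)): β-rule — branch into !!p2  //  (((p4 || p2) || (p2 && !p3)) || p1).
      branch 1.1 (add !!p2):
        ○ open, literals {p2=T, p3=F, p4=T}.
      branch 1.2 (add (((p4 || p2) || (p2 && !p3)) || p1)):
        (((p4 || p2) || (p2 && !p3)) || p1): β-rule — branch into ((p4 || p2) || (p2 && !p3))  //  p1.
          branch 1.2.1 (add ((p4 || p2) || (p2 && !p3))):
            ((p4 || p2) || (p2 && !p3)): β-rule — branch into (p4 || p2)  //  (p2 && !p3).
              branch 1.2.1.1 (add (p4 || p2)):
                (p4 || p2): β-rule — branch into p4  //  p2.
                  branch 1.2.1.1.1 (add p4):
                    ○ open, literals {p2=T, p3=F, p4=T}.
                  branch 1.2.1.1.2 (add p2):
                    ○ open, literals {p2=T, p3=F, p4=T}.
              branch 1.2.1.2 (add (p2 && !p3)):
                (p2 && !p3): α-rule — add p2, !p3.
                ○ open, literals {p2=T, p3=F, p4=T}.
          branch 1.2.2 (add p1):
            ○ open, literals {p1=T, p2=T, p3=F, p4=T}.
  branch 2 (add !(!p2 -> (((p4 || p2) || (p2 && !p3)) || p1)), !p4):
    !(!p2 -> (((p4 || p2) || (p2 && !p3)) || p1)): α-rule — add !p2, !(((p4 || p2) || (p2 && !p3)) || p1).
    × closes — contains both p2 and !p2.
1 branch closed, 5 open.
An open branch gives a countermodel: p2=T, p3=F, p4=T (unmentioned atoms arbitrary); the premises hold there but the conclusion fails.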